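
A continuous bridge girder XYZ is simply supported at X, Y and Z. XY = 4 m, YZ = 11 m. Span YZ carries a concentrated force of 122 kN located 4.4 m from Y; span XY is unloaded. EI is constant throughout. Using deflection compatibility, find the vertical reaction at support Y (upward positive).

R_Y = 137.6 kN

Release continuity at Y by inserting a hinge; the redundant is the internal moment M_Y. The primary structure is two simply-supported spans XY and YZ.
Rotations at Y on the released spans (each span's end-slope, ×1/EI):
  span YZ: point load 122 at a = 4.4: Pab(L + b)/(6LEI) = 944.8/EI
  relative rotation θ_0 = (0 + 944.8)/EI = 944.8/EI
A unit hogging moment at Y produces rotation L₁/(3EI) + L₂/(3EI) = 5/EI.
Slope continuity at Y: θ_0 = M_Y·5/EI, so M_Y = 944.8/5 = 189 kN·m (hogging).
Span XY, ΣM about X with M_Y applied at Y: R_Y^{XY}·4 = 0 + 189, so R_Y^{XY} = 47.24 kN and R_X = 0 − 47.24 = -47.24 kN.
Span YZ, ΣM about Z: R_Y^{YZ}·11 = 805.2 + 189, so R_Y^{YZ} = 90.38 kN and R_Z = 122 − 90.38 = 31.62 kN.
R_Y = 47.24 + 90.38 = 137.6 kN.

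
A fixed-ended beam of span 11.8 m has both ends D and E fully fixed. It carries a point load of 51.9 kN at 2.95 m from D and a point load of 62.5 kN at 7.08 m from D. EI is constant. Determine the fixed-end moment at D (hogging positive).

Release both end moments; the primary structure is a simply-supported span DE with redundants M_D and M_E.
Simple-span end rotations at D and E under the given loads:
  at D: point load 51.9 at a = 2.95: Pab(L + b)/(6LEI) = 395.2/EI
  at E: point load 51.9 at a = 2.95: Pab(L + a)/(6LEI) = 282.3/EI
  at D: point load 62.5 at a = 7.08: Pab(L + b)/(6LEI) = 487.3/EI
  at E: point load 62.5 at a = 7.08: Pab(L + a)/(6LEI) = 557/EI
  θ_D0 = 882.5/EI,  θ_E0 = 839.2/EI
Flexibility coefficients: a unit moment at one end gives L/(3EI) there and L/(6EI) at the far end, so f₁₁ = f₂₂ = 3.933/EI and f₁₂ = f₂₁ = 1.967/EI.
Compatibility — zero rotation at each built-in end:
  3.933 M_D + 1.967 M_E = 882.5
  1.967 M_D + 3.933 M_E = 839.2
Solving the pair gives M_D = 156.9 kN·m and M_E = 134.9 kN·m (hogging).

M_D = 156.9 kN·m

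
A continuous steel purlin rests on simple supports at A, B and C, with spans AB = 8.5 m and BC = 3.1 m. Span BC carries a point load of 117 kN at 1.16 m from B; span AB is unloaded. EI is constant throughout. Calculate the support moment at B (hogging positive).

M_B = 18.45 kN·m

Take M_B as the redundant. Released structure: two simple spans AB and BC with a hinge at B.
Discontinuity in slope at B on the released structure — sum the simple-span end rotations:
  span BC: point load 117 at a = 1.16: Pab(L + b)/(6LEI) = 71.34/EI
  relative rotation θ_0 = (0 + 71.34)/EI = 71.34/EI
A unit hogging moment at B produces rotation L₁/(3EI) + L₂/(3EI) = 3.867/EI.
Slope continuity at B: θ_0 = M_B·3.867/EI, so M_B = 71.34/3.867 = 18.45 kN·m (hogging).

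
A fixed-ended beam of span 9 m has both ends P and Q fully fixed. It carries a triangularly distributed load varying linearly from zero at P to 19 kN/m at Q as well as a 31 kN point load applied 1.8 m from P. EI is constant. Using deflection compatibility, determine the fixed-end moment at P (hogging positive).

Take the two fixed-end moments M_P, M_Q as redundants; the released structure is the simple span PQ.
End rotations of the released simple span under the applied load (×1/EI):
  at P: triangular load, peak 19: 7w₀L³/(360EI) = 269.3/EI
  at Q: triangular load, peak 19: w₀L³/(45EI) = 307.8/EI
  at P: point load 31 at a = 1.8: Pab(L + b)/(6LEI) = 120.5/EI
  at Q: point load 31 at a = 1.8: Pab(L + a)/(6LEI) = 80.35/EI
  θ_P0 = 389.9/EI,  θ_Q0 = 388.2/EI
Flexibility coefficients: a unit moment at one end gives L/(3EI) there and L/(6EI) at the far end, so f₁₁ = f₂₂ = 3/EI and f₁₂ = f₂₁ = 1.5/EI.
Compatibility — zero rotation at each built-in end:
  3 M_P + 1.5 M_Q = 389.9
  1.5 M_P + 3 M_Q = 388.2
Solving the pair gives M_P = 87.01 kN·m and M_Q = 85.88 kN·m (hogging).

M_P = 87.01 kN·m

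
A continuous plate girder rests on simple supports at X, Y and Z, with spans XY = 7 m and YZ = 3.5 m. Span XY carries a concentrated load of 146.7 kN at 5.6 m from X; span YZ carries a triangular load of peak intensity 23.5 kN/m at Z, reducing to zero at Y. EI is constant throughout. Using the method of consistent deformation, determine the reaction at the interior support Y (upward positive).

Insert a hinge at Y; M_Y is the redundant, and each span becomes simply supported.
Discontinuity in slope at Y on the released structure — sum the simple-span end rotations:
  span XY: point load 146.7 at a = 5.6: Pab(L + a)/(6LEI) = 345/EI
  span YZ: triangular load, peak 23.5: 7w₀L³/(360EI) = 19.59/EI
  relative rotation θ_0 = (345 + 19.59)/EI = 364.6/EI
A unit hogging moment at Y produces rotation L₁/(3EI) + L₂/(3EI) = 3.5/EI.
Slope continuity at Y: θ_0 = M_Y·3.5/EI, so M_Y = 364.6/3.5 = 104.2 kN·m (hogging).
Span XY, ΣM about X with M_Y applied at Y: R_Y^{XY}·7 = 821.5 + 104.2, so R_Y^{XY} = 132.2 kN and R_X = 146.7 − 132.2 = 14.46 kN.
Span YZ, ΣM about Z: R_Y^{YZ}·3.5 = 47.98 + 104.2, so R_Y^{YZ} = 43.47 kN and R_Z = 41.12 − 43.47 = -2.349 kN.
R_Y = 132.2 + 43.47 = 175.7 kN.

R_Y = 175.7 kN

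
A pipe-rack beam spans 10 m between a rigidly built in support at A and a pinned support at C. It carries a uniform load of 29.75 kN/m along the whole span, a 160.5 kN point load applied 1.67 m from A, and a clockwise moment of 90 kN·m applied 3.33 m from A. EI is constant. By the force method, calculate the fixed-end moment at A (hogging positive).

M_A = 591.6 kN·m

Choose R_C as the redundant. The primary structure is the cantilever fixed at A.
Downward deflection at the released point C due to the loads:
  UDL 29.75: wL⁴/(8EI) = 37188/EI
  point load 160.5 at a = 1.67: Pa²(3L − a)/(6EI) = 2114/EI
  clockwise couple 90 at a = 3.33: M₀a(2L − a)/(2EI) = 2498/EI
  δ_0 = 41799/EI
Tip deflection under a unit load at C: L³/(3EI) = 333.3/EI.
Compatibility at C: δ_0 − R_C·δ_{CC} = 0, so R_C = 41799/333.3 = 125.4 kN.
Moment equilibrium about A: M_A = Σ(load moments about A) − R_C·L = 1846 − 125.4×10 = 591.6 kN·m.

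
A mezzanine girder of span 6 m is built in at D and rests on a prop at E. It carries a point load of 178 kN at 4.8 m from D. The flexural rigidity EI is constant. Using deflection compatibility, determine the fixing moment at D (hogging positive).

Release the roller at E. Primary structure: cantilever fixed at D.
Free-end deflection of the primary structure under the applied loading (downward +):
  point load 178 at a = 4.8: Pa²(3L − a)/(6EI) = 9022/EI
Tip deflection under a unit load at E: L³/(3EI) = 72/EI.
The prop prevents deflection at E: R_E = δ_0/δ_{EE} = 9022/72 = 125.3 kN.
Moment equilibrium about D: M_D = Σ(load moments about D) − R_E·L = 854.4 − 125.3×6 = 102.5 kN·m.

M_D = 102.5 kN·m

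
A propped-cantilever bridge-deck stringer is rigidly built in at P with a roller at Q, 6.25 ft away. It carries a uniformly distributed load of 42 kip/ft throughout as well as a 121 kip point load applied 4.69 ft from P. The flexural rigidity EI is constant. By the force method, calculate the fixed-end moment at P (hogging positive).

M_P = 293.6 kip·ft

Take the reaction at Q as the redundant and release it; the primary structure is a cantilever fixed at P.
Primary-structure tip deflection at Q by superposition:
  UDL 42: wL⁴/(8EI) = 8011/EI
  point load 121 at a = 4.69: Pa²(3L − a)/(6EI) = 6237/EI
  δ_0 = 14248/EI
Flexibility coefficient — unit upward force at Q: δ_{QQ} = L³/(3EI) = 81.38/EI.
The prop prevents deflection at Q: R_Q = δ_0/δ_{QQ} = 14248/81.38 = 175.1 kip.
Moment equilibrium about P: M_P = Σ(load moments about P) − R_Q·L = 1388 − 175.1×6.25 = 293.6 kip·ft.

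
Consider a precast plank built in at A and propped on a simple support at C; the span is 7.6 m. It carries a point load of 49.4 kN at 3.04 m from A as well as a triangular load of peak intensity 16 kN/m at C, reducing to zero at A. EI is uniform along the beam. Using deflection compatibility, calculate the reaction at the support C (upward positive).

Remove the prop at C; the released (primary) structure is a cantilever built in at A.
Downward deflection at the released point C due to the loads:
  point load 49.4 at a = 3.04: Pa²(3L − a)/(6EI) = 1504/EI
  triangular load, peak 16 at the free end: 11w₀L⁴/(120EI) = 4893/EI
  δ_0 = 6397/EI
Tip deflection under a unit load at C: L³/(3EI) = 146.3/EI.
Compatibility at C: δ_0 − R_C·δ_{CC} = 0, so R_C = 6397/146.3 = 43.72 kN.

R_C = 43.72 kN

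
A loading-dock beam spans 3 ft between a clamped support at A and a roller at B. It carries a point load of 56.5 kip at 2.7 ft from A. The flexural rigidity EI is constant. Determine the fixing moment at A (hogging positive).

M_A = 8.39 kip·ft

Choose R_B as the redundant. The primary structure is the cantilever fixed at A.
Downward deflection at the released point B due to the loads:
  point load 56.5 at a = 2.7: Pa²(3L − a)/(6EI) = 432.5/EI
Tip deflection under a unit load at B: L³/(3EI) = 9/EI.
The prop prevents deflection at B: R_B = δ_0/δ_{BB} = 432.5/9 = 48.05 kip.
Moment equilibrium about A: M_A = Σ(load moments about A) − R_B·L = 152.6 − 48.05×3 = 8.39 kip·ft.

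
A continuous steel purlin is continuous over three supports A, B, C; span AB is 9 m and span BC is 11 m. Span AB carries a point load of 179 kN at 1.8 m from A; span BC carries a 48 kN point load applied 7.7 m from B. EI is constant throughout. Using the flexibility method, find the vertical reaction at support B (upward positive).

R_B = 72.27 kN

Release continuity at B by inserting a hinge; the redundant is the internal moment M_B. The primary structure is two simply-supported spans AB and BC.
Discontinuity in slope at B on the released structure — sum the simple-span end rotations:
  span AB: point load 179 at a = 1.8: Pab(L + a)/(6LEI) = 464/EI
  span BC: point load 48 at a = 7.7: Pab(L + b)/(6LEI) = 264.3/EI
  relative rotation θ_0 = (464 + 264.3)/EI = 728.2/EI
A unit hogging moment at B produces rotation L₁/(3EI) + L₂/(3EI) = 6.667/EI.
Slope continuity at B: θ_0 = M_B·6.667/EI, so M_B = 728.2/6.667 = 109.2 kN·m (hogging).
Span AB, ΣM about A with M_B applied at B: R_B^{AB}·9 = 322.2 + 109.2, so R_B^{AB} = 47.94 kN and R_A = 179 − 47.94 = 131.1 kN.
Span BC, ΣM about C: R_B^{BC}·11 = 158.4 + 109.2, so R_B^{BC} = 24.33 kN and R_C = 48 − 24.33 = 23.67 kN.
R_B = 47.94 + 24.33 = 72.27 kN.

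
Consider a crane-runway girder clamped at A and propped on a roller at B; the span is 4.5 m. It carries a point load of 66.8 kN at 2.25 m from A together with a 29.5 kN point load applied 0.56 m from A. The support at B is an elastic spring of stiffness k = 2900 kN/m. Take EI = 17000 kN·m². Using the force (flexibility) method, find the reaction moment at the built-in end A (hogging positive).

M_A = 85.6 kN·m

Take the reaction at B as the redundant and release it; the primary structure is a cantilever fixed at A.
Primary-structure tip deflection at B by superposition:
  point load 66.8 at a = 2.25: Pa²(3L − a)/(6EI) = 634.1/EI
  point load 29.5 at a = 0.56: Pa²(3L − a)/(6EI) = 19.95/EI
  δ_0 = 654/EI
Tip deflection under a unit load at B: L³/(3EI) = 30.38/EI.
With EI = 17000 kN·m²: δ_0 = 0.038472 m and δ_{BB} = 0.001787 m/kN.
Compatibility — the spring shortens by R_B/k under the reaction it provides: δ_0 − R_B·δ_{BB} = R_B/k. With 1/k = 0.000345 m/kN, R_B = δ_0 / (δ_{BB} + 1/k) = 0.038472 / (0.001787 + 0.000345) = 18.05 kN.
Moment equilibrium about A: M_A = Σ(load moments about A) − R_B·L = 166.8 − 18.05×4.5 = 85.6 kN·m.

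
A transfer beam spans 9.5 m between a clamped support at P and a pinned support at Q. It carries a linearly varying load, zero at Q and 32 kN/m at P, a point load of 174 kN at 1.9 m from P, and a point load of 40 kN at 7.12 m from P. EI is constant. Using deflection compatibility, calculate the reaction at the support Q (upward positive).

R_Q = 65.43 kN

Take the reaction at Q as the redundant and release it; the primary structure is a cantilever fixed at P.
Free-end deflection of the primary structure under the applied loading (downward +):
  triangular load, peak 32 at the fixed end: w₀L⁴/(30EI) = 8688/EI
  point load 174 at a = 1.9: Pa²(3L − a)/(6EI) = 2785/EI
  point load 40 at a = 7.12: Pa²(3L − a)/(6EI) = 7226/EI
  δ_0 = 18698/EI
Tip deflection under a unit load at Q: L³/(3EI) = 285.8/EI.
Compatibility at Q: δ_0 − R_Q·δ_{QQ} = 0, so R_Q = 18698/285.8 = 65.43 kN.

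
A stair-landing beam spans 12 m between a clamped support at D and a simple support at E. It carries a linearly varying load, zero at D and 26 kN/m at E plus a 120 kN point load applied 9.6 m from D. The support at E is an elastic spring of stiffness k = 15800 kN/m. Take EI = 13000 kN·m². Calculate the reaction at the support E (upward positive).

Choose R_E as the redundant. The primary structure is the cantilever fixed at D.
Free-end deflection of the primary structure under the applied loading (downward +):
  triangular load, peak 26 at the free end: 11w₀L⁴/(120EI) = 49421/EI
  point load 120 at a = 9.6: Pa²(3L − a)/(6EI) = 48660/EI
  δ_0 = 98081/EI
Flexibility coefficient — unit upward force at E: δ_{EE} = L³/(3EI) = 576/EI.
With EI = 13000 kN·m²: δ_0 = 7.5447 m and δ_{EE} = 0.044308 m/kN.
Compatibility — the spring shortens by R_E/k under the reaction it provides: δ_0 − R_E·δ_{EE} = R_E/k. With 1/k = 0.000063 m/kN, R_E = δ_0 / (δ_{EE} + 1/k) = 7.5447 / (0.044308 + 0.000063) = 170 kN.

R_E = 170 kN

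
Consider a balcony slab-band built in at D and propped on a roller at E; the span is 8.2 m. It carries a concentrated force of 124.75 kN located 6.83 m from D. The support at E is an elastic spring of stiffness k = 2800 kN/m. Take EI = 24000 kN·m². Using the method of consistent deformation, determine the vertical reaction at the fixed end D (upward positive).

Remove the prop at E; the released (primary) structure is a cantilever built in at D.
Deflection at E on the released cantilever, summing each load's contribution:
  point load 124.75 at a = 6.83: Pa²(3L − a)/(6EI) = 17235/EI
Flexibility coefficient — unit upward force at E: δ_{EE} = L³/(3EI) = 183.8/EI.
With EI = 24000 kN·m²: δ_0 = 0.71814 m and δ_{EE} = 0.007658 m/kN.
Compatibility — the spring shortens by R_E/k under the reaction it provides: δ_0 − R_E·δ_{EE} = R_E/k. With 1/k = 0.000357 m/kN, R_E = δ_0 / (δ_{EE} + 1/k) = 0.71814 / (0.007658 + 0.000357) = 89.6 kN.
Vertical equilibrium: R_D = ΣP − R_E = 124.8 − 89.6 = 35.15 kN.

R_D = 35.15 kN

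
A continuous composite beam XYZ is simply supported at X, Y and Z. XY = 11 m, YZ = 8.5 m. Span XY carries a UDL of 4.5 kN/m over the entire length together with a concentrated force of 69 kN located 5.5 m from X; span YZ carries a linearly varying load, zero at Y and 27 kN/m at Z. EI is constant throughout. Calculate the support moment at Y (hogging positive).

M_Y = 168.3 kN·m

Take M_Y as the redundant. Released structure: two simple spans XY and YZ with a hinge at Y.
End slopes at the hinge Y, treating each span as simply supported:
  span XY: UDL 4.5: wL³/(24EI) = 249.6/EI
  span XY: point load 69 at a = 5.5: Pab(L + a)/(6LEI) = 521.8/EI
  span YZ: triangular load, peak 27: 7w₀L³/(360EI) = 322.4/EI
  relative rotation θ_0 = (771.4 + 322.4)/EI = 1094/EI
A unit hogging moment at Y produces rotation L₁/(3EI) + L₂/(3EI) = 6.5/EI.
Slope continuity at Y: θ_0 = M_Y·6.5/EI, so M_Y = 1094/6.5 = 168.3 kN·m (hogging).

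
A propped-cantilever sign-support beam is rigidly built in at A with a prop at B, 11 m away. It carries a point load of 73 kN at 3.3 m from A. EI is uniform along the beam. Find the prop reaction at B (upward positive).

Choose R_B as the redundant. The primary structure is the cantilever fixed at A.
Free-end deflection of the primary structure under the applied loading (downward +):
  point load 73 at a = 3.3: Pa²(3L − a)/(6EI) = 3935/EI
Tip deflection under a unit load at B: L³/(3EI) = 443.7/EI.
Compatibility at B: δ_0 − R_B·δ_{BB} = 0, so R_B = 3935/443.7 = 8.87 kN.

R_B = 8.87 kN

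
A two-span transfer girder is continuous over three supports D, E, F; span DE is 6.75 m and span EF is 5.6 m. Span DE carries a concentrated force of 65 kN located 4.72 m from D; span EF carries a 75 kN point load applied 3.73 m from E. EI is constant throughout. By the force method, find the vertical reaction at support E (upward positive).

R_E = 93.73 kN

Release continuity at E by inserting a hinge; the redundant is the internal moment M_E. The primary structure is two simply-supported spans DE and EF.
End slopes at the hinge E, treating each span as simply supported:
  span DE: point load 65 at a = 4.72: Pab(L + a)/(6LEI) = 176.4/EI
  span EF: point load 75 at a = 3.73: Pab(L + b)/(6LEI) = 116.3/EI
  relative rotation θ_0 = (176.4 + 116.3)/EI = 292.7/EI
A unit hogging moment at E produces rotation L₁/(3EI) + L₂/(3EI) = 4.117/EI.
Slope continuity at E: θ_0 = M_E·4.117/EI, so M_E = 292.7/4.117 = 71.1 kN·m (hogging).
Span DE, ΣM about D with M_E applied at E: R_E^{DE}·6.75 = 306.8 + 71.1, so R_E^{DE} = 55.98 kN and R_D = 65 − 55.98 = 9.015 kN.
Span EF, ΣM about F: R_E^{EF}·5.6 = 140.2 + 71.1, so R_E^{EF} = 37.74 kN and R_F = 75 − 37.74 = 37.26 kN.
R_E = 55.98 + 37.74 = 93.73 kN.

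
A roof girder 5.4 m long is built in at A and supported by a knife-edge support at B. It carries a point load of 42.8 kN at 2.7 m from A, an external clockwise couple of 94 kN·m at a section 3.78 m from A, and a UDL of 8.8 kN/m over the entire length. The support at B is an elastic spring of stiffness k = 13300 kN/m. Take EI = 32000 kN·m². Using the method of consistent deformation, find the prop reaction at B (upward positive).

Remove the prop at B; the released (primary) structure is a cantilever built in at A.
Deflection at B on the released cantilever, summing each load's contribution:
  point load 42.8 at a = 2.7: Pa²(3L − a)/(6EI) = 702/EI
  clockwise couple 94 at a = 3.78: M₀a(2L − a)/(2EI) = 1247/EI
  UDL 8.8: wL⁴/(8EI) = 935.3/EI
  δ_0 = 2885/EI
Tip deflection under a unit load at B: L³/(3EI) = 52.49/EI.
With EI = 32000 kN·m²: δ_0 = 0.090142 m and δ_{BB} = 0.00164 m/kN.
Compatibility — the spring shortens by R_B/k under the reaction it provides: δ_0 − R_B·δ_{BB} = R_B/k. With 1/k = 0.000075 m/kN, R_B = δ_0 / (δ_{BB} + 1/k) = 0.090142 / (0.00164 + 0.000075) = 52.55 kN.

R_B = 52.55 kN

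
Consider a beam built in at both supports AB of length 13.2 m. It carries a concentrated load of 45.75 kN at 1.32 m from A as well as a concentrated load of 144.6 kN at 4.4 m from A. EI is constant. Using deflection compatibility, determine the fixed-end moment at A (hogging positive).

Release both end moments; the primary structure is a simply-supported span AB with redundants M_A and M_B.
End rotations of the released simple span under the applied load (×1/EI):
  at A: point load 45.75 at a = 1.32: Pab(L + b)/(6LEI) = 227.2/EI
  at B: point load 45.75 at a = 1.32: Pab(L + a)/(6LEI) = 131.5/EI
  at A: point load 144.6 at a = 4.4: Pab(L + b)/(6LEI) = 1555/EI
  at B: point load 144.6 at a = 4.4: Pab(L + a)/(6LEI) = 1244/EI
  θ_A0 = 1782/EI,  θ_B0 = 1376/EI
Flexibility coefficients: a unit moment at one end gives L/(3EI) there and L/(6EI) at the far end, so f₁₁ = f₂₂ = 4.4/EI and f₁₂ = f₂₁ = 2.2/EI.
Compatibility — zero rotation at each built-in end:
  4.4 M_A + 2.2 M_B = 1782
  2.2 M_A + 4.4 M_B = 1376
Solving the pair gives M_A = 331.7 kN·m and M_B = 146.8 kN·m (hogging).

M_A = 331.7 kN·m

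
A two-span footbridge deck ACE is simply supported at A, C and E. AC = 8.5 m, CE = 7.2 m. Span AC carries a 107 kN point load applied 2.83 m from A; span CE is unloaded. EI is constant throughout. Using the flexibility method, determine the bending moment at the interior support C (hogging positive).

Take M_C as the redundant. Released structure: two simple spans AC and CE with a hinge at C.
End slopes at the hinge C, treating each span as simply supported:
  span AC: point load 107 at a = 2.83: Pab(L + a)/(6LEI) = 381.4/EI
  relative rotation θ_0 = (381.4 + 0)/EI = 381.4/EI
A unit hogging moment at C produces rotation L₁/(3EI) + L₂/(3EI) = 5.233/EI.
Slope continuity at C: θ_0 = M_C·5.233/EI, so M_C = 381.4/5.233 = 72.88 kN·m (hogging).

M_C = 72.88 kN·m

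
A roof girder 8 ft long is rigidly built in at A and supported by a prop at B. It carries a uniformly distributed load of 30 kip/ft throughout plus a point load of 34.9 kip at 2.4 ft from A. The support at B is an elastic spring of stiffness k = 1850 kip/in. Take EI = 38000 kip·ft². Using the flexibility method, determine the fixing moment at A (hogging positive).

Take the reaction at B as the redundant and release it; the primary structure is a cantilever fixed at A.
Primary-structure tip deflection at B by superposition:
  UDL 30: wL⁴/(8EI) = 15360/EI
  point load 34.9 at a = 2.4: Pa²(3L − a)/(6EI) = 723.7/EI
  δ_0 = 16084/EI
Tip deflection under a unit load at B: L³/(3EI) = 170.7/EI.
With EI = 38000 kip·ft²: δ_0 = 0.42325 ft and δ_{BB} = 0.004491 ft/kip.
Compatibility — the spring shortens by R_B/k under the reaction it provides: δ_0 − R_B·δ_{BB} = R_B/k. With 1/k = 1/(1850×12) ft/kip = 0.000045 ft/kip, R_B = δ_0 / (δ_{BB} + 1/k) = 0.42325 / (0.004491 + 0.000045) = 93.3 kip.
Moment equilibrium about A: M_A = Σ(load moments about A) − R_B·L = 1044 − 93.3×8 = 297.3 kip·ft.

M_A = 297.3 kip·ft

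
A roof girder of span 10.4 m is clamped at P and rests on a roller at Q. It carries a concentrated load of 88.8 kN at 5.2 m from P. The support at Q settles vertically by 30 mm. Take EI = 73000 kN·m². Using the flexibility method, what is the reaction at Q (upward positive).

Choose R_Q as the redundant. The primary structure is the cantilever fixed at P.
Deflection at Q on the released cantilever, summing each load's contribution:
  point load 88.8 at a = 5.2: Pa²(3L − a)/(6EI) = 10405/EI
Flexibility coefficient — unit upward force at Q: δ_{QQ} = L³/(3EI) = 375/EI.
With EI = 73000 kN·m²: δ_0 = 0.14253 m and δ_{QQ} = 0.005136 m/kN.
Compatibility — the beam at Q must follow the support down by 0.03 m: δ_0 − R_Q·δ_{QQ} = 0.03, so R_Q = (0.14253 − 0.03)/0.005136 = 21.91 kN.

R_Q = 21.91 kN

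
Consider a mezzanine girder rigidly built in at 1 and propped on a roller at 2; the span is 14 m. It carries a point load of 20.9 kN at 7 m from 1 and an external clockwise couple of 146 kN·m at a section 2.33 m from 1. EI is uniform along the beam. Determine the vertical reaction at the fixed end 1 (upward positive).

Release the roller at 2. Primary structure: cantilever fixed at 1.
Primary-structure tip deflection at 2 by superposition:
  point load 20.9 at a = 7: Pa²(3L − a)/(6EI) = 5974/EI
  clockwise couple 146 at a = 2.33: M₀a(2L − a)/(2EI) = 4366/EI
  δ_0 = 10340/EI
Flexibility coefficient — unit upward force at 2: δ_{22} = L³/(3EI) = 914.7/EI.
The prop prevents deflection at 2: R_2 = δ_0/δ_{22} = 10340/914.7 = 11.3 kN.
Vertical equilibrium: R_1 = ΣP − R_2 = 20.9 − 11.3 = 9.595 kN.

R_1 = 9.595 kN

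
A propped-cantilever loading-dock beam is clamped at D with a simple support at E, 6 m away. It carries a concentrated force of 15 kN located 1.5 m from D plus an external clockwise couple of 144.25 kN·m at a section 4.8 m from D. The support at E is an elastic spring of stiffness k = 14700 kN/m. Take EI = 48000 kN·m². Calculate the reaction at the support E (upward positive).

R_E = 34.35 kN

Release the roller at E. Primary structure: cantilever fixed at D.
Downward deflection at the released point E due to the loads:
  point load 15 at a = 1.5: Pa²(3L − a)/(6EI) = 92.81/EI
  clockwise couple 144.25 at a = 4.8: M₀a(2L − a)/(2EI) = 2493/EI
  δ_0 = 2585/EI
Flexibility coefficient — unit upward force at E: δ_{EE} = L³/(3EI) = 72/EI.
With EI = 48000 kN·m²: δ_0 = 0.053864 m and δ_{EE} = 0.0015 m/kN.
Compatibility — the spring shortens by R_E/k under the reaction it provides: δ_0 − R_E·δ_{EE} = R_E/k. With 1/k = 0.000068 m/kN, R_E = δ_0 / (δ_{EE} + 1/k) = 0.053864 / (0.0015 + 0.000068) = 34.35 kN.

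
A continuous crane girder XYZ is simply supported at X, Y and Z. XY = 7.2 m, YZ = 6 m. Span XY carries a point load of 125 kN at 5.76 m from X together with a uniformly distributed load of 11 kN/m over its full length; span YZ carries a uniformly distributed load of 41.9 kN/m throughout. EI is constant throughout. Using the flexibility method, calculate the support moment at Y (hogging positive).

M_Y = 195.3 kN·m

Insert a hinge at Y; M_Y is the redundant, and each span becomes simply supported.
End slopes at the hinge Y, treating each span as simply supported:
  span XY: point load 125 at a = 5.76: Pab(L + a)/(6LEI) = 311/EI
  span XY: UDL 11: wL³/(24EI) = 171.1/EI
  span YZ: UDL 41.9: wL³/(24EI) = 377.1/EI
  relative rotation θ_0 = (482.1 + 377.1)/EI = 859.2/EI
A unit hogging moment at Y produces rotation L₁/(3EI) + L₂/(3EI) = 4.4/EI.
Slope continuity at Y: θ_0 = M_Y·4.4/EI, so M_Y = 859.2/4.4 = 195.3 kN·m (hogging).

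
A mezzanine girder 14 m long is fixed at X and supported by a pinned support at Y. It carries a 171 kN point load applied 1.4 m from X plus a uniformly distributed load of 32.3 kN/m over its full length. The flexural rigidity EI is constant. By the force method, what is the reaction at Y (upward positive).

Choose R_Y as the redundant. The primary structure is the cantilever fixed at X.
Deflection at Y on the released cantilever, summing each load's contribution:
  point load 171 at a = 1.4: Pa²(3L − a)/(6EI) = 2268/EI
  UDL 32.3: wL⁴/(8EI) = 155105/EI
  δ_0 = 157373/EI
Tip deflection under a unit load at Y: L³/(3EI) = 914.7/EI.
The prop prevents deflection at Y: R_Y = δ_0/δ_{YY} = 157373/914.7 = 172.1 kN.

R_Y = 172.1 kN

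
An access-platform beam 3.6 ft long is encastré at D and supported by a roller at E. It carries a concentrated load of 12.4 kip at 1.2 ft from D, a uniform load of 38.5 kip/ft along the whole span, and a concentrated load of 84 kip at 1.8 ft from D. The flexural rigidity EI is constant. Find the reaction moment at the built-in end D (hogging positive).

M_D = 127.3 kip·ft

Release the roller at E. Primary structure: cantilever fixed at D.
Deflection at E on the released cantilever, summing each load's contribution:
  point load 12.4 at a = 1.2: Pa²(3L − a)/(6EI) = 28.57/EI
  UDL 38.5: wL⁴/(8EI) = 808.3/EI
  point load 84 at a = 1.8: Pa²(3L − a)/(6EI) = 408.2/EI
  δ_0 = 1245/EI
Flexibility coefficient — unit upward force at E: δ_{EE} = L³/(3EI) = 15.55/EI.
The prop prevents deflection at E: R_E = δ_0/δ_{EE} = 1245/15.55 = 80.06 kip.
Moment equilibrium about D: M_D = Σ(load moments about D) − R_E·L = 415.6 − 80.06×3.6 = 127.3 kip·ft.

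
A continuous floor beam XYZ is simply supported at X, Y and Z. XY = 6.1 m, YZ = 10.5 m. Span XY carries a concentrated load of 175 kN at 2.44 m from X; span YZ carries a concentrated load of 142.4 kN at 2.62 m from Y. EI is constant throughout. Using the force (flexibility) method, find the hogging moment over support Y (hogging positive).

M_Y = 220.9 kN·m

Release continuity at Y by inserting a hinge; the redundant is the internal moment M_Y. The primary structure is two simply-supported spans XY and YZ.
End slopes at the hinge Y, treating each span as simply supported:
  span XY: point load 175 at a = 2.44: Pab(L + a)/(6LEI) = 364.7/EI
  span YZ: point load 142.4 at a = 2.62: Pab(L + b)/(6LEI) = 857.7/EI
  relative rotation θ_0 = (364.7 + 857.7)/EI = 1222/EI
A unit hogging moment at Y produces rotation L₁/(3EI) + L₂/(3EI) = 5.533/EI.
Slope continuity at Y: θ_0 = M_Y·5.533/EI, so M_Y = 1222/5.533 = 220.9 kN·m (hogging).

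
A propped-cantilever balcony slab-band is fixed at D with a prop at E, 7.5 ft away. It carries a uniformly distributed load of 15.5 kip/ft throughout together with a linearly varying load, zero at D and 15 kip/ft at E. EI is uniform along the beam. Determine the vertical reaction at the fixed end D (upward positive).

R_D = 97.97 kip

Release the roller at E. Primary structure: cantilever fixed at D.
Free-end deflection of the primary structure under the applied loading (downward +):
  UDL 15.5: wL⁴/(8EI) = 6130/EI
  triangular load, peak 15 at the free end: 11w₀L⁴/(120EI) = 4351/EI
  δ_0 = 10481/EI
Tip deflection under a unit load at E: L³/(3EI) = 140.6/EI.
The prop prevents deflection at E: R_E = δ_0/δ_{EE} = 10481/140.6 = 74.53 kip.
Vertical equilibrium: R_D = ΣP − R_E = 172.5 − 74.53 = 97.97 kip.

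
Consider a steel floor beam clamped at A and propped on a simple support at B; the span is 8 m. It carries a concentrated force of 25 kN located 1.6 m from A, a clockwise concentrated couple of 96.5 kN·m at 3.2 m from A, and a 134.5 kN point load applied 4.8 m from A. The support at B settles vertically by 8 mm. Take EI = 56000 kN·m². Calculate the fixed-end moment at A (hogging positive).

Choose R_B as the redundant. The primary structure is the cantilever fixed at A.
Free-end deflection of the primary structure under the applied loading (downward +):
  point load 25 at a = 1.6: Pa²(3L − a)/(6EI) = 238.9/EI
  clockwise couple 96.5 at a = 3.2: M₀a(2L − a)/(2EI) = 1976/EI
  point load 134.5 at a = 4.8: Pa²(3L − a)/(6EI) = 9916/EI
  δ_0 = 12132/EI
Flexibility coefficient — unit upward force at B: δ_{BB} = L³/(3EI) = 170.7/EI.
With EI = 56000 kN·m²: δ_0 = 0.21664 m and δ_{BB} = 0.003048 m/kN.
Compatibility — the beam at B must follow the support down by 0.008 m: δ_0 − R_B·δ_{BB} = 0.008, so R_B = (0.21664 − 0.008)/0.003048 = 68.46 kN.
Moment equilibrium about A: M_A = Σ(load moments about A) − R_B·L = 782.1 − 68.46×8 = 234.4 kN·m.

M_A = 234.4 kN·m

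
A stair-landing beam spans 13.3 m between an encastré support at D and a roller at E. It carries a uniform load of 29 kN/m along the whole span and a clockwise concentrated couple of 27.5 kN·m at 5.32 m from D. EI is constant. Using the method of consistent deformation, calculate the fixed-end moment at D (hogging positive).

Choose R_E as the redundant. The primary structure is the cantilever fixed at D.
Primary-structure tip deflection at E by superposition:
  UDL 29: wL⁴/(8EI) = 113427/EI
  clockwise couple 27.5 at a = 5.32: M₀a(2L − a)/(2EI) = 1557/EI
  δ_0 = 114983/EI
Tip deflection under a unit load at E: L³/(3EI) = 784.2/EI.
Compatibility at E: δ_0 − R_E·δ_{EE} = 0, so R_E = 114983/784.2 = 146.6 kN.
Moment equilibrium about D: M_D = Σ(load moments about D) − R_E·L = 2592 − 146.6×13.3 = 642.3 kN·m.

M_D = 642.3 kN·m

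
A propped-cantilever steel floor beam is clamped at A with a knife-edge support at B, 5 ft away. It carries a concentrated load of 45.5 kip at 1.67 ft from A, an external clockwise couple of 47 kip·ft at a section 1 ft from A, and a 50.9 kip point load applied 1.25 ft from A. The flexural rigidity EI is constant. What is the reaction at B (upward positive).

R_B = 16.22 kip

Remove the prop at B; the released (primary) structure is a cantilever built in at A.
Free-end deflection of the primary structure under the applied loading (downward +):
  point load 45.5 at a = 1.67: Pa²(3L − a)/(6EI) = 281.9/EI
  clockwise couple 47 at a = 1: M₀a(2L − a)/(2EI) = 211.5/EI
  point load 50.9 at a = 1.25: Pa²(3L − a)/(6EI) = 182.3/EI
  δ_0 = 675.7/EI
Flexibility coefficient — unit upward force at B: δ_{BB} = L³/(3EI) = 41.67/EI.
The prop prevents deflection at B: R_B = δ_0/δ_{BB} = 675.7/41.67 = 16.22 kip.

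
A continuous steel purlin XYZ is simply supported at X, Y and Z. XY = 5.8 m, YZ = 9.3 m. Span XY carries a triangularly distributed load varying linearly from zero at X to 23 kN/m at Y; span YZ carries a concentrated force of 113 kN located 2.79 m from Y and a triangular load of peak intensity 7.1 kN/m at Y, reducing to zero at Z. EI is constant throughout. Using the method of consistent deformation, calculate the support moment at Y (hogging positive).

Insert a hinge at Y; M_Y is the redundant, and each span becomes simply supported.
Discontinuity in slope at Y on the released structure — sum the simple-span end rotations:
  span XY: triangular load, peak 23: w₀L³/(45EI) = 99.72/EI
  span YZ: point load 113 at a = 2.79: Pab(L + b)/(6LEI) = 581.5/EI
  span YZ: triangular load, peak 7.1: w₀L³/(45EI) = 126.9/EI
  relative rotation θ_0 = (99.72 + 708.4)/EI = 808.1/EI
A unit hogging moment at Y produces rotation L₁/(3EI) + L₂/(3EI) = 5.033/EI.
Compatibility: M_Y·(L₁+L₂)/(3EI) = θ_0, giving M_Y = 160.6 kN·m (hogging).

M_Y = 160.6 kN·m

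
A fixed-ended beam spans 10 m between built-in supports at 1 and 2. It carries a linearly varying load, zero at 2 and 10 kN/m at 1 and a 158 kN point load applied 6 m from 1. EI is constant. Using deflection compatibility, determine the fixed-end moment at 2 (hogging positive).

Release both end moments; the primary structure is a simply-supported span 12 with redundants M_1 and M_2.
Simple-span end rotations at 1 and 2 under the given loads:
  at 1: triangular load, peak 10: w₀L³/(45EI) = 222.2/EI
  at 2: triangular load, peak 10: 7w₀L³/(360EI) = 194.4/EI
  at 1: point load 158 at a = 6: Pab(L + b)/(6LEI) = 884.8/EI
  at 2: point load 158 at a = 6: Pab(L + a)/(6LEI) = 1011/EI
  θ_10 = 1107/EI,  θ_20 = 1206/EI
Flexibility coefficients: a unit moment at one end gives L/(3EI) there and L/(6EI) at the far end, so f₁₁ = f₂₂ = 3.333/EI and f₁₂ = f₂₁ = 1.667/EI.
Compatibility — zero rotation at each built-in end:
  3.333 M_1 + 1.667 M_2 = 1107
  1.667 M_1 + 3.333 M_2 = 1206
Solving the pair gives M_1 = 201.7 kN·m and M_2 = 260.9 kN·m (hogging).

M_2 = 260.9 kN·m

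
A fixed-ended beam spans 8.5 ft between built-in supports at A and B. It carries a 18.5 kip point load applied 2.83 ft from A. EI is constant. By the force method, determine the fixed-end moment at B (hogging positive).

Release both end moments; the primary structure is a simply-supported span AB with redundants M_A and M_B.
End rotations of the released simple span under the applied load (×1/EI):
  at A: point load 18.5 at a = 2.83: Pab(L + b)/(6LEI) = 82.48/EI
  at B: point load 18.5 at a = 2.83: Pab(L + a)/(6LEI) = 65.95/EI
  θ_A0 = 82.48/EI,  θ_B0 = 65.95/EI
Flexibility coefficients: a unit moment at one end gives L/(3EI) there and L/(6EI) at the far end, so f₁₁ = f₂₂ = 2.833/EI and f₁₂ = f₂₁ = 1.417/EI.
Compatibility — zero rotation at each built-in end:
  2.833 M_A + 1.417 M_B = 82.48
  1.417 M_A + 2.833 M_B = 65.95
Solving the pair gives M_A = 23.3 kip·ft and M_B = 11.63 kip·ft (hogging).

M_B = 11.63 kip·ft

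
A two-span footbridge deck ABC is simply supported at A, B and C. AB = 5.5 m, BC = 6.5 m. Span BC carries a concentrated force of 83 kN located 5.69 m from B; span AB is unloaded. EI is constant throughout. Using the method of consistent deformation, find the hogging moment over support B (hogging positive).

M_B = 17.93 kN·m

Take M_B as the redundant. Released structure: two simple spans AB and BC with a hinge at B.
End slopes at the hinge B, treating each span as simply supported:
  span BC: point load 83 at a = 5.69: Pab(L + b)/(6LEI) = 71.7/EI
  relative rotation θ_0 = (0 + 71.7)/EI = 71.7/EI
A unit hogging moment at B produces rotation L₁/(3EI) + L₂/(3EI) = 4/EI.
Compatibility: M_B·(L₁+L₂)/(3EI) = θ_0, giving M_B = 17.93 kN·m (hogging).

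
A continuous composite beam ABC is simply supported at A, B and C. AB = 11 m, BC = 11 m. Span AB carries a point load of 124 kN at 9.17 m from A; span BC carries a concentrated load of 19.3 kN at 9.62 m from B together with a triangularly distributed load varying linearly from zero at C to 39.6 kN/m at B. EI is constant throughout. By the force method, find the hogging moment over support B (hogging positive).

Insert a hinge at B; M_B is the redundant, and each span becomes simply supported.
Discontinuity in slope at B on the released structure — sum the simple-span end rotations:
  span AB: point load 124 at a = 9.17: Pab(L + a)/(6LEI) = 635.9/EI
  span BC: point load 19.3 at a = 9.62: Pab(L + b)/(6LEI) = 48.06/EI
  span BC: triangular load, peak 39.6: w₀L³/(45EI) = 1171/EI
  relative rotation θ_0 = (635.9 + 1219)/EI = 1855/EI
A unit hogging moment at B produces rotation L₁/(3EI) + L₂/(3EI) = 7.333/EI.
Compatibility: M_B·(L₁+L₂)/(3EI) = θ_0, giving M_B = 253 kN·m (hogging).

M_B = 253 kN·m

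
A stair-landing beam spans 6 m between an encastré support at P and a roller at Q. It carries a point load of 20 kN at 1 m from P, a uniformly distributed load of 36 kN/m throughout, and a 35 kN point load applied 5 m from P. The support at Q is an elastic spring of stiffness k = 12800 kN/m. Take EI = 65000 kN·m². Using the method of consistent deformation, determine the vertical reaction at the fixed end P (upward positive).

Choose R_Q as the redundant. The primary structure is the cantilever fixed at P.
Deflection at Q on the released cantilever, summing each load's contribution:
  point load 20 at a = 1: Pa²(3L − a)/(6EI) = 56.67/EI
  UDL 36: wL⁴/(8EI) = 5832/EI
  point load 35 at a = 5: Pa²(3L − a)/(6EI) = 1896/EI
  δ_0 = 7784/EI
Flexibility coefficient — unit upward force at Q: δ_{QQ} = L³/(3EI) = 72/EI.
With EI = 65000 kN·m²: δ_0 = 0.11976 m and δ_{QQ} = 0.001108 m/kN.
Compatibility — the spring shortens by R_Q/k under the reaction it provides: δ_0 − R_Q·δ_{QQ} = R_Q/k. With 1/k = 0.000078 m/kN, R_Q = δ_0 / (δ_{QQ} + 1/k) = 0.11976 / (0.001108 + 0.000078) = 101 kN.
Vertical equilibrium: R_P = ΣP − R_Q = 271 − 101 = 170 kN.

R_P = 170 kN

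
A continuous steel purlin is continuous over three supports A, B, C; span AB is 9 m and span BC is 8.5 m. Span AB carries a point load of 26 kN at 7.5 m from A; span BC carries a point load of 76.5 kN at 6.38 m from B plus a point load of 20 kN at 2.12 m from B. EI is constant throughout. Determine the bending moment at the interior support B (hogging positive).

Release continuity at B by inserting a hinge; the redundant is the internal moment M_B. The primary structure is two simply-supported spans AB and BC.
Discontinuity in slope at B on the released structure — sum the simple-span end rotations:
  span AB: point load 26 at a = 7.5: Pab(L + a)/(6LEI) = 89.38/EI
  span BC: point load 76.5 at a = 6.38: Pab(L + b)/(6LEI) = 215.5/EI
  span BC: point load 20 at a = 2.12: Pab(L + b)/(6LEI) = 78.93/EI
  relative rotation θ_0 = (89.38 + 294.4)/EI = 383.8/EI
A unit hogging moment at B produces rotation L₁/(3EI) + L₂/(3EI) = 5.833/EI.
Slope continuity at B: θ_0 = M_B·5.833/EI, so M_B = 383.8/5.833 = 65.79 kN·m (hogging).

M_B = 65.79 kN·m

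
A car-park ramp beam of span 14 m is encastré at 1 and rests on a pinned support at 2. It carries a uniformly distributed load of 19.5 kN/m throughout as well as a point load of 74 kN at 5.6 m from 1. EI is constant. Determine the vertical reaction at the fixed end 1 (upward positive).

Choose R_2 as the redundant. The primary structure is the cantilever fixed at 1.
Primary-structure tip deflection at 2 by superposition:
  UDL 19.5: wL⁴/(8EI) = 93639/EI
  point load 74 at a = 5.6: Pa²(3L − a)/(6EI) = 14079/EI
  δ_0 = 107718/EI
Flexibility coefficient — unit upward force at 2: δ_{22} = L³/(3EI) = 914.7/EI.
Compatibility at 2: δ_0 − R_2·δ_{22} = 0, so R_2 = 107718/914.7 = 117.8 kN.
Vertical equilibrium: R_1 = ΣP − R_2 = 347 − 117.8 = 229.2 kN.

R_1 = 229.2 kN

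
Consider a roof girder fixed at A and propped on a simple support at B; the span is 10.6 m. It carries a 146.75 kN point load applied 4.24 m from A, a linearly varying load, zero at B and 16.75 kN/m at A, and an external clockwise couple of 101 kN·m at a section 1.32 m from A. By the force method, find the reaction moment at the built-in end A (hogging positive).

M_A = 489.8 kN·m

Take the reaction at B as the redundant and release it; the primary structure is a cantilever fixed at A.
Downward deflection at the released point B due to the loads:
  point load 146.75 at a = 4.24: Pa²(3L − a)/(6EI) = 12118/EI
  triangular load, peak 16.75 at the fixed end: w₀L⁴/(30EI) = 7049/EI
  clockwise couple 101 at a = 1.32: M₀a(2L − a)/(2EI) = 1325/EI
  δ_0 = 20492/EI
Tip deflection under a unit load at B: L³/(3EI) = 397/EI.
Compatibility at B: δ_0 − R_B·δ_{BB} = 0, so R_B = 20492/397 = 51.62 kN.
Moment equilibrium about A: M_A = Σ(load moments about A) − R_B·L = 1037 − 51.62×10.6 = 489.8 kN·m.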